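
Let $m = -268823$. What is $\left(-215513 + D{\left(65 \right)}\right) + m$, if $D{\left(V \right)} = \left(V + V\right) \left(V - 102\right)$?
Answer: $-489146$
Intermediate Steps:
$D{\left(V \right)} = 2 V \left(-102 + V\right)$
$\left(-215513 + D{\left(65 \right)}\right) + m = \left(-215513 + 2 \cdot 65 \left(-102 + 65\right)\right) - 268823 = \left(-215513 + 2 \cdot 65 \left(-37\right)\right) - 268823 = \left(-215513 - 4810\right) - 268823 = -220323 - 268823 = -489146$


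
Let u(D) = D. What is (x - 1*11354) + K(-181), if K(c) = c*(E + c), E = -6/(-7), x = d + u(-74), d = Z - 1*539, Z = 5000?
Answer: 179472/7 ≈ 25639.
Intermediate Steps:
d = 4461 (d = 5000 - 1*539 = 5000 - 539 = 4461)
x = 4387 (x = 4461 - 74 = 4387)
E = 6/7 (E = -6*(-⅐) = 6/7 ≈ 0.85714)
K(c) = c*(6/7 + c)
(x - 1*11354) + K(-181) = (4387 - 1*11354) + (⅐)*(-181)*(6 + 7*(-181)) = (4387 - 11354) + (⅐)*(-181)*(6 - 1267) = -6967 + (⅐)*(-181)*(-1261) = -6967 + 228241/7 = 179472/7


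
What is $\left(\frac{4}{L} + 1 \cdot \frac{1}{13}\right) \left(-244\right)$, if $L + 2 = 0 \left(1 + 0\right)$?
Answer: $\frac{6100}{13} \approx 469.23$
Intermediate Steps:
$L = -2$ ($L = -2 + 0 \left(1 + 0\right) = -2 + 0 \cdot 1 = -2 + 0 = -2$)
$\left(\frac{4}{L} + 1 \cdot \frac{1}{13}\right) \left(-244\right) = \left(\frac{4}{-2} + 1 \cdot \frac{1}{13}\right) \left(-244\right) = \left(4 \left(- \frac{1}{2}\right) + 1 \cdot \frac{1}{13}\right) \left(-244\right) = \left(-2 + \frac{1}{13}\right) \left(-244\right) = \left(- \frac{25}{13}\right) \left(-244\right) = \frac{6100}{13}$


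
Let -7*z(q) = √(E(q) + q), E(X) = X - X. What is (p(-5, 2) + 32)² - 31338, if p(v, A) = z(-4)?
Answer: -1485390/49 - 128*I/7 ≈ -30314.0 - 18.286*I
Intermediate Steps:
E(X) = 0
z(q) = -√q/7 (z(q) = -√(0 + q)/7 = -√q/7)
p(v, A) = -2*I/7
(p(-5, 2) + 32)² - 31338 = (-2*I/7 + 32)² - 31338 = (32 - 2*I/7)² - 31338 = -31338 + (32 - 2*I/7)²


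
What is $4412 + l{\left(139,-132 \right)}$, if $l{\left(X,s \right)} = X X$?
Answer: $23733$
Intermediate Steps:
$l{\left(X,s \right)} = X^{2}$
$4412 + l{\left(139,-132 \right)} = 4412 + 139^{2} = 4412 + 19321 = 23733$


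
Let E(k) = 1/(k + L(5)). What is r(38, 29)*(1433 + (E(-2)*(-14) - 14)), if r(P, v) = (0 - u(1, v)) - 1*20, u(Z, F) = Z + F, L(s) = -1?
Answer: -213550/3 ≈ -71183.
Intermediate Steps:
u(Z, F) = F + Z
E(k) = 1/(-1 + k) (E(k) = 1/(k - 1) = 1/(-1 + k))
r(P, v) = -21 - v (r(P, v) = (0 - (v + 1)) - 1*20 = (0 - (1 + v)) - 20 = (0 + (-1 - v)) - 20 = (-1 - v) - 20 = -21 - v)
r(38, 29)*(1433 + (E(-2)*(-14) - 14)) = (-21 - 1*29)*(1433 + (-14/(-1 - 2) - 14)) = (-21 - 29)*(1433 + (-14/(-3) - 14)) = -50*(1433 + (-⅓*(-14) - 14)) = -50*(1433 + (14/3 - 14)) = -50*(1433 - 28/3) = -50*4271/3 = -213550/3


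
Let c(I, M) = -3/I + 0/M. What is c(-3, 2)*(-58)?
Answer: -58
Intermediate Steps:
c(I, M) = -3/I (c(I, M) = -3/I + 0 = -3/I)
c(-3, 2)*(-58) = -3/(-3)*(-58) = -3*(-⅓)*(-58) = 1*(-58) = -58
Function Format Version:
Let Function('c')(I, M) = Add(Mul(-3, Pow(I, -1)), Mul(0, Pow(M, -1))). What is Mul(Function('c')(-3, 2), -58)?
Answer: -58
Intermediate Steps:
Function('c')(I, M) = Mul(-3, Pow(I, -1)) (Function('c')(I, M) = Add(Mul(-3, Pow(I, -1)), 0) = Mul(-3, Pow(I, -1)))
Mul(Function('c')(-3, 2), -58) = Mul(Mul(-3, Pow(-3, -1)), -58) = Mul(Mul(-3, Rational(-1, 3)), -58) = Mul(1, -58) = -58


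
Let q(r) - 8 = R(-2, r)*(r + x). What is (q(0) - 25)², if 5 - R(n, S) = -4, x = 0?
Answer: 289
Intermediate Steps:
R(n, S) = 9 (R(n, S) = 5 - 1*(-4) = 5 + 4 = 9)
q(r) = 8 + 9*r (q(r) = 8 + 9*(r + 0) = 8 + 9*r)
(q(0) - 25)² = ((8 + 9*0) - 25)² = ((8 + 0) - 25)² = (8 - 25)² = (-17)² = 289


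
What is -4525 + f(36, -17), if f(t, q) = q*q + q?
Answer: -4253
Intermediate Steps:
f(t, q) = q + q² (f(t, q) = q² + q = q + q²)
-4525 + f(36, -17) = -4525 - 17*(1 - 17) = -4525 - 17*(-16) = -4525 + 272 = -4253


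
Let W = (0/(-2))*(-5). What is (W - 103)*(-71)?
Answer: 7313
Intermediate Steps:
W = 0 (W = (0*(-1/2))*(-5) = 0*(-5) = 0)
(W - 103)*(-71) = (0 - 103)*(-71) = -103*(-71) = 7313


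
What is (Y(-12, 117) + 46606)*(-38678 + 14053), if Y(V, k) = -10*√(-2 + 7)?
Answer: -1147672750 + 246250*√5 ≈ -1.1471e+9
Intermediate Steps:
Y(V, k) = -10*√5
(Y(-12, 117) + 46606)*(-38678 + 14053) = (-10*√5 + 46606)*(-38678 + 14053) = (46606 - 10*√5)*(-24625) = -1147672750 + 246250*√5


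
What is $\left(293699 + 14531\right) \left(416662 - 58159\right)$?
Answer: $110501379690$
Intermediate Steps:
$\left(293699 + 14531\right) \left(416662 - 58159\right) = 308230 \cdot 358503 = 110501379690$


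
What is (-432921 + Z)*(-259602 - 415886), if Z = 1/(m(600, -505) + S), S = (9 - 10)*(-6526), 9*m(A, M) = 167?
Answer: 17224592619248256/58901 ≈ 2.9243e+11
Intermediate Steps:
m(A, M) = 167/9 (m(A, M) = (1/9)*167 = 167/9)
S = 6526 (S = -1*(-6526) = 6526)
Z = 9/58901 (Z = 1/(167/9 + 6526) = 1/(58901/9) = 9/58901 ≈ 0.00015280)
(-432921 + Z)*(-259602 - 415886) = (-432921 + 9/58901)*(-259602 - 415886) = -25499479812/58901*(-675488) = 17224592619248256/58901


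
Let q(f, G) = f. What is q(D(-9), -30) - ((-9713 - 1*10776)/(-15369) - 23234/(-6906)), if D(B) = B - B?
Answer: -27698910/5896573 ≈ -4.6975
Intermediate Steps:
D(B) = 0
q(D(-9), -30) - ((-9713 - 1*10776)/(-15369) - 23234/(-6906)) = 0 - ((-9713 - 1*10776)/(-15369) - 23234/(-6906)) = 0 - ((-9713 - 10776)*(-1/15369) - 23234*(-1/6906)) = 0 - (-20489*(-1/15369) + 11617/3453) = 0 - (20489/15369 + 11617/3453) = 0 - 1*27698910/5896573 = 0 - 27698910/5896573 = -27698910/5896573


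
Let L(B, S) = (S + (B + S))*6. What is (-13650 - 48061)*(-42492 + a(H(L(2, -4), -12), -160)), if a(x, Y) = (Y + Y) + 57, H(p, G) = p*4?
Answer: 2638453805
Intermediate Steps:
L(B, S) = 6*B + 12*S (L(B, S) = (B + 2*S)*6 = 6*B + 12*S)
H(p, G) = 4*p
a(x, Y) = 57 + 2*Y (a(x, Y) = 2*Y + 57 = 57 + 2*Y)
(-13650 - 48061)*(-42492 + a(H(L(2, -4), -12), -160)) = (-13650 - 48061)*(-42492 + (57 + 2*(-160))) = -61711*(-42492 + (57 - 320)) = -61711*(-42492 - 263) = -61711*(-42755) = 2638453805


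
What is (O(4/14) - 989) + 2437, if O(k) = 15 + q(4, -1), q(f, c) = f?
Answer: 1467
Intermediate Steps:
O(k) = 19 (O(k) = 15 + 4 = 19)
(O(4/14) - 989) + 2437 = (19 - 989) + 2437 = -970 + 2437 = 1467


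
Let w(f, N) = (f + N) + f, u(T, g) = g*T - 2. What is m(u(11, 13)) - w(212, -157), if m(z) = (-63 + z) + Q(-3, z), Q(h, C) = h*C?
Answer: -612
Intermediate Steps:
Q(h, C) = C*h
u(T, g) = -2 + T*g (u(T, g) = T*g - 2 = -2 + T*g)
w(f, N) = N + 2*f (w(f, N) = (N + f) + f = N + 2*f)
m(z) = -63 - 2*z (m(z) = (-63 + z) + z*(-3) = (-63 + z) - 3*z = -63 - 2*z)
m(u(11, 13)) - w(212, -157) = (-63 - 2*(-2 + 11*13)) - (-157 + 2*212) = (-63 - 2*(-2 + 143)) - (-157 + 424) = (-63 - 2*141) - 1*267 = (-63 - 282) - 267 = -345 - 267 = -612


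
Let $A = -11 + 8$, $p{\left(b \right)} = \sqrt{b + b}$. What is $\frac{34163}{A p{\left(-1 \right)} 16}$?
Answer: $\frac{34163 i \sqrt{2}}{96} \approx 503.27 i$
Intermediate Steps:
$p{\left(b \right)} = \sqrt{2} \sqrt{b}$ ($p{\left(b \right)} = \sqrt{2 b} = \sqrt{2} \sqrt{b}$)
$A = -3$
$\frac{34163}{A p{\left(-1 \right)} 16} = \frac{34163}{- 3 \sqrt{2} \sqrt{-1} \cdot 16} = \frac{34163}{- 3 \sqrt{2} i 16} = \frac{34163}{- 3 i \sqrt{2} \cdot 16} = \frac{34163}{\left(-48\right) i \sqrt{2}} = 34163 \frac{i \sqrt{2}}{96} = \frac{34163 i \sqrt{2}}{96}$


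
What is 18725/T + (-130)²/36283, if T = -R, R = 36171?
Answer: -5239175/100953261 ≈ -0.051897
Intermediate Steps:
T = -36171 (T = -1*36171 = -36171)
18725/T + (-130)²/36283 = 18725/(-36171) + (-130)²/36283 = 18725*(-1/36171) + 16900*(1/36283) = -18725/36171 + 1300/2791 = -5239175/100953261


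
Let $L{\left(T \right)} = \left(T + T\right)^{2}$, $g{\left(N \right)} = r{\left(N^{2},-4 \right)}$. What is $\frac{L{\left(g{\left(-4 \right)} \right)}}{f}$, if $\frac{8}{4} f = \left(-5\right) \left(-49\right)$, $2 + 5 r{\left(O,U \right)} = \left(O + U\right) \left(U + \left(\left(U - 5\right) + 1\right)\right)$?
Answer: $\frac{170528}{6125} \approx 27.841$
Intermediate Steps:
$r{\left(O,U \right)} = - \frac{2}{5} + \frac{\left(-4 + 2 U\right) \left(O + U\right)}{5}$ ($r{\left(O,U \right)} = - \frac{2}{5} + \frac{\left(O + U\right) \left(U + \left(\left(U - 5\right) + 1\right)\right)}{5} = - \frac{2}{5} + \frac{\left(O + U\right) \left(U + \left(\left(-5 + U\right) + 1\right)\right)}{5} = - \frac{2}{5} + \frac{\left(O + U\right) \left(U + \left(-4 + U\right)\right)}{5} = - \frac{2}{5} + \frac{\left(O + U\right) \left(-4 + 2 U\right)}{5} = - \frac{2}{5} + \frac{\left(-4 + 2 U\right) \left(O + U\right)}{5}$)
$g{\left(N \right)} = \frac{46}{5} - \frac{12 N^{2}}{5}$ ($g{\left(N \right)} = - \frac{2}{5} - \frac{4 N^{2}}{5} - - \frac{16}{5} + \frac{2 \left(-4\right)^{2}}{5} + \frac{2}{5} N^{2} \left(-4\right) = - \frac{2}{5} - \frac{4 N^{2}}{5} + \frac{16}{5} + \frac{2}{5} \cdot 16 - \frac{8 N^{2}}{5} = - \frac{2}{5} - \frac{4 N^{2}}{5} + \frac{16}{5} + \frac{32}{5} - \frac{8 N^{2}}{5} = \frac{46}{5} - \frac{12 N^{2}}{5}$)
$f = \frac{245}{2}$ ($f = \frac{\left(-5\right) \left(-49\right)}{2} = \frac{1}{2} \cdot 245 = \frac{245}{2} \approx 122.5$)
$L{\left(T \right)} = 4 T^{2}$ ($L{\left(T \right)} = \left(2 T\right)^{2} = 4 T^{2}$)
$\frac{L{\left(g{\left(-4 \right)} \right)}}{f} = \frac{4 \left(\frac{46}{5} - \frac{12 \left(-4\right)^{2}}{5}\right)^{2}}{\frac{245}{2}} = 4 \left(\frac{46}{5} - \frac{192}{5}\right)^{2} \cdot \frac{2}{245} = 4 \left(- \frac{146}{5}\right)^{2} \cdot \frac{2}{245} = 4 \cdot \frac{21316}{25} \cdot \frac{2}{245} = \frac{85264}{25} \cdot \frac{2}{245} = \frac{170528}{6125}$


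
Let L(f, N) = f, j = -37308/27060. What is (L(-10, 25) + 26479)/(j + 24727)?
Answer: 59687595/55756276 ≈ 1.0705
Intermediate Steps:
j = -3109/2255 (j = -37308*1/27060 = -3109/2255 ≈ -1.3787)
(L(-10, 25) + 26479)/(j + 24727) = (-10 + 26479)/(-3109/2255 + 24727) = 26469/(55756276/2255) = 26469*(2255/55756276) = 59687595/55756276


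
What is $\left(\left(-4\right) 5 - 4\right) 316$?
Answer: $-7584$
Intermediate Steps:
$\left(\left(-4\right) 5 - 4\right) 316 = \left(-20 - 4\right) 316 = \left(-24\right) 316 = -7584$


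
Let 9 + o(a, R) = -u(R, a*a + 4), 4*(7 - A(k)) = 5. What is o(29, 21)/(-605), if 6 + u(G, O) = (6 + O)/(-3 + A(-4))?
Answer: 3437/6655 ≈ 0.51645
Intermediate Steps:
A(k) = 23/4 (A(k) = 7 - ¼*5 = 7 - 5/4 = 23/4)
u(G, O) = -42/11 + 4*O/11 (u(G, O) = -6 + (6 + O)/(-3 + 23/4) = -6 + (6 + O)/(11/4) = -6 + (6 + O)*(4/11) = -6 + (24/11 + 4*O/11) = -42/11 + 4*O/11)
o(a, R) = -73/11 - 4*a²/11 (o(a, R) = -9 - (-42/11 + 4*(a*a + 4)/11) = -9 - (-42/11 + 4*(a² + 4)/11) = -9 - (-42/11 + 4*(4 + a²)/11) = -9 - (-42/11 + (16/11 + 4*a²/11)) = -9 - (-26/11 + 4*a²/11) = -9 + (26/11 - 4*a²/11) = -73/11 - 4*a²/11)
o(29, 21)/(-605) = (-73/11 - 4/11*29²)/(-605) = (-73/11 - 4/11*841)*(-1/605) = (-73/11 - 3364/11)*(-1/605) = -3437/11*(-1/605) = 3437/6655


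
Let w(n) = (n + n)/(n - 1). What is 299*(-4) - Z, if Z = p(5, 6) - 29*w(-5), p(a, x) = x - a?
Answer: -3446/3 ≈ -1148.7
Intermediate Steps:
w(n) = 2*n/(-1 + n) (w(n) = (2*n)/(-1 + n) = 2*n/(-1 + n))
Z = -142/3 (Z = (6 - 1*5) - 58*(-5)/(-1 - 5) = (6 - 5) - 58*(-5)/(-6) = 1 - 58*(-5)*(-1)/6 = 1 - 29*5/3 = 1 - 145/3 = -142/3 ≈ -47.333)
299*(-4) - Z = 299*(-4) - 1*(-142/3) = -1196 + 142/3 = -3446/3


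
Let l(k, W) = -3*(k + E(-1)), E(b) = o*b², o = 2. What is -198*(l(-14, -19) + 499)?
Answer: -105930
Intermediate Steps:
E(b) = 2*b²
l(k, W) = -6 - 3*k (l(k, W) = -3*(k + 2*(-1)²) = -3*(k + 2*1) = -3*(k + 2) = -3*(2 + k) = -6 - 3*k)
-198*(l(-14, -19) + 499) = -198*((-6 - 3*(-14)) + 499) = -198*((-6 + 42) + 499) = -198*(36 + 499) = -198*535 = -105930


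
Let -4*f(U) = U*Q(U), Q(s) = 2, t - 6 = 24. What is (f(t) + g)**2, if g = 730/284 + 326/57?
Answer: 2949901969/65512836 ≈ 45.028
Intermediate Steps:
t = 30 (t = 6 + 24 = 30)
g = 67097/8094 (g = 730*(1/284) + 326*(1/57) = 365/142 + 326/57 = 67097/8094 ≈ 8.2897)
f(U) = -U/2 (f(U) = -U*2/4 = -U/2)
(f(t) + g)**2 = (-1/2*30 + 67097/8094)**2 = (-15 + 67097/8094)**2 = (-54313/8094)**2 = 2949901969/65512836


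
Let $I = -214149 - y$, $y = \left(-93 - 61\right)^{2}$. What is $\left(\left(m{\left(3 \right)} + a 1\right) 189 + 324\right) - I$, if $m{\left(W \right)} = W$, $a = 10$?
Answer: $240646$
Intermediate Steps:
$y = 23716$ ($y = \left(-154\right)^{2} = 23716$)
$I = -237865$ ($I = -214149 - 23716 = -237865$)
$\left(\left(m{\left(3 \right)} + a 1\right) 189 + 324\right) - I = \left(\left(3 + 10 \cdot 1\right) 189 + 324\right) - -237865 = \left(\left(3 + 10\right) 189 + 324\right) + 237865 = \left(13 \cdot 189 + 324\right) + 237865 = \left(2457 + 324\right) + 237865 = 2781 + 237865 = 240646$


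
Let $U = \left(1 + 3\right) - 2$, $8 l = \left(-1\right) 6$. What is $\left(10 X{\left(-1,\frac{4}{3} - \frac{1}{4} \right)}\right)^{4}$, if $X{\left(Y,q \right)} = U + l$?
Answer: $\frac{390625}{16} \approx 24414.0$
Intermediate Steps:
$l = - \frac{3}{4}$ ($l = \frac{\left(-1\right) 6}{8} = \frac{1}{8} \left(-6\right) = - \frac{3}{4} \approx -0.75$)
$U = 2$ ($U = 4 - 2 = 2$)
$X{\left(Y,q \right)} = \frac{5}{4}$ ($X{\left(Y,q \right)} = 2 - \frac{3}{4} = \frac{5}{4}$)
$\left(10 X{\left(-1,\frac{4}{3} - \frac{1}{4} \right)}\right)^{4} = \left(10 \cdot \frac{5}{4}\right)^{4} = \left(\frac{25}{2}\right)^{4} = \frac{390625}{16}$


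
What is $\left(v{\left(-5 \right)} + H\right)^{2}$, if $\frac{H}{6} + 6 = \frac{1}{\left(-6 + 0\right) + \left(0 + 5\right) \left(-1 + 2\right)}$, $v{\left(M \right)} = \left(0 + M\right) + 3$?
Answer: $1936$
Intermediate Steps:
$v{\left(M \right)} = 3 + M$ ($v{\left(M \right)} = M + 3 = 3 + M$)
$H = -42$ ($H = -36 + \frac{6}{\left(-6 + 0\right) + \left(0 + 5\right) \left(-1 + 2\right)} = -36 + \frac{6}{-6 + 5 \cdot 1} = -36 + \frac{6}{-6 + 5} = -36 + \frac{6}{-1} = -36 + 6 \left(-1\right) = -36 - 6 = -42$)
$\left(v{\left(-5 \right)} + H\right)^{2} = \left(\left(3 - 5\right) - 42\right)^{2} = \left(-2 - 42\right)^{2} = \left(-44\right)^{2} = 1936$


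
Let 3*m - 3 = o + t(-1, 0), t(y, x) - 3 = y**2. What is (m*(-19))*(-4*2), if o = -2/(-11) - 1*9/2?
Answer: 4484/33 ≈ 135.88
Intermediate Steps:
o = -95/22 (o = -2*(-1/11) - 9*1/2 = 2/11 - 9/2 = -95/22 ≈ -4.3182)
t(y, x) = 3 + y**2
m = 59/66 (m = 1 + (-95/22 + (3 + (-1)**2))/3 = 1 + (-95/22 + (3 + 1))/3 = 1 + (-95/22 + 4)/3 = 1 + (1/3)*(-7/22) = 1 - 7/66 = 59/66 ≈ 0.89394)
(m*(-19))*(-4*2) = ((59/66)*(-19))*(-4*2) = -1121/66*(-8) = 4484/33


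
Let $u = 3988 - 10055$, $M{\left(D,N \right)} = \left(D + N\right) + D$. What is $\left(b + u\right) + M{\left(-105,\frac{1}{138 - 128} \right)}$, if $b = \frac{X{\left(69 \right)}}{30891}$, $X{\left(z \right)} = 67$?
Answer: $- \frac{1938996509}{308910} \approx -6276.9$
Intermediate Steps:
$M{\left(D,N \right)} = N + 2 D$
$b = \frac{67}{30891} \approx 0.0021689$
$u = -6067$ ($u = 3988 - 10055 = -6067$)
$\left(b + u\right) + M{\left(-105,\frac{1}{138 - 128} \right)} = \left(\frac{67}{30891} - 6067\right) + \left(\frac{1}{138 - 128} + 2 \left(-105\right)\right) = - \frac{187415630}{30891} - \left(210 - \frac{1}{10}\right) = - \frac{187415630}{30891} + \left(\frac{1}{10} - 210\right) = - \frac{187415630}{30891} - \frac{2099}{10} = - \frac{1938996509}{308910}$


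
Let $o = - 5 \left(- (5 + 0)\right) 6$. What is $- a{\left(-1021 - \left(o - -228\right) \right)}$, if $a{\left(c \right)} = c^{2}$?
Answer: $-1957201$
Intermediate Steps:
$o = 150$ ($o = - 5 \left(\left(-1\right) 5\right) 6 = \left(-5\right) \left(-5\right) 6 = 25 \cdot 6 = 150$)
$- a{\left(-1021 - \left(o - -228\right) \right)} = - \left(-1021 - \left(150 - -228\right)\right)^{2} = - \left(-1021 - \left(150 + 228\right)\right)^{2} = - \left(-1021 - 378\right)^{2} = - \left(-1399\right)^{2} = \left(-1\right) 1957201 = -1957201$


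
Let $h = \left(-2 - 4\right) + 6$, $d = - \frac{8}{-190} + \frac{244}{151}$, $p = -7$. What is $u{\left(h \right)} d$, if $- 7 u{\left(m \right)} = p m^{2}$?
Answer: $0$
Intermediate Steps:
$d = \frac{23784}{14345}$ ($d = \left(-8\right) \left(- \frac{1}{190}\right) + 244 \cdot \frac{1}{151} = \frac{4}{95} + \frac{244}{151} = \frac{23784}{14345} \approx 1.658$)
$h = 0$ ($h = -6 + 6 = 0$)
$u{\left(m \right)} = m^{2}$ ($u{\left(m \right)} = - \frac{\left(-7\right) m^{2}}{7} = m^{2}$)
$u{\left(h \right)} d = 0^{2} \cdot \frac{23784}{14345} = 0 \cdot \frac{23784}{14345} = 0$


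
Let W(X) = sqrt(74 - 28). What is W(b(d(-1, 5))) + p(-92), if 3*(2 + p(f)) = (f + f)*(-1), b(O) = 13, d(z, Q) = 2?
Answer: 178/3 + sqrt(46) ≈ 66.116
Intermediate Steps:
W(X) = sqrt(46)
p(f) = -2 - 2*f/3 (p(f) = -2 + ((f + f)*(-1))/3 = -2 + ((2*f)*(-1))/3 = -2 + (-2*f)/3 = -2 - 2*f/3)
W(b(d(-1, 5))) + p(-92) = sqrt(46) + (-2 - 2/3*(-92)) = sqrt(46) + (-2 + 184/3) = sqrt(46) + 178/3 = 178/3 + sqrt(46)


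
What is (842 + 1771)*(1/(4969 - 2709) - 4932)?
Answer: -29125331547/2260 ≈ -1.2887e+7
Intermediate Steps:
(842 + 1771)*(1/(4969 - 2709) - 4932) = 2613*(1/2260 - 4932) = 2613*(-11146319/2260) = -29125331547/2260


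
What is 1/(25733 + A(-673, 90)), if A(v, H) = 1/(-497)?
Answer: 497/12789300 ≈ 3.8861e-5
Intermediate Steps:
A(v, H) = -1/497
1/(25733 + A(-673, 90)) = 1/(25733 - 1/497) = 1/(12789300/497) = 497/12789300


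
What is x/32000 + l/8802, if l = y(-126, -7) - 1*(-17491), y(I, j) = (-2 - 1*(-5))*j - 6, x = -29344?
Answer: 4696283/4401000 ≈ 1.0671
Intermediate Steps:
y(I, j) = -6 + 3*j (y(I, j) = (-2 + 5)*j - 6 = 3*j - 6 = -6 + 3*j)
l = 17464 (l = (-6 + 3*(-7)) - 1*(-17491) = (-6 - 21) + 17491 = -27 + 17491 = 17464)
x/32000 + l/8802 = -29344/32000 + 17464/8802 = -29344*1/32000 + 17464*(1/8802) = -917/1000 + 8732/4401 = 4696283/4401000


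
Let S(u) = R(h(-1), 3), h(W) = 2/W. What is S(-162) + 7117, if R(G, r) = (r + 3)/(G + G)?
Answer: 14231/2 ≈ 7115.5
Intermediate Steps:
R(G, r) = (3 + r)/(2*G) (R(G, r) = (3 + r)/((2*G)) = (3 + r)*(1/(2*G)) = (3 + r)/(2*G))
S(u) = -3/2 (S(u) = (3 + 3)/(2*((2/(-1)))) = (½)*6/(2*(-1)) = (½)*6/(-2) = (½)*(-½)*6 = -3/2)
S(-162) + 7117 = -3/2 + 7117 = 14231/2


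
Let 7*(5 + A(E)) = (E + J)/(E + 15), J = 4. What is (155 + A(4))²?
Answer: 398321764/17689 ≈ 22518.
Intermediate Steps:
A(E) = -5 + (4 + E)/(7*(15 + E)) (A(E) = -5 + ((E + 4)/(E + 15))/7 = -5 + ((4 + E)/(15 + E))/7 = -5 + (4 + E)/(7*(15 + E)))
(155 + A(4))² = (155 + (-521 - 34*4)/(7*(15 + 4)))² = (155 + (⅐)*(-521 - 136)/19)² = (155 + (⅐)*(1/19)*(-657))² = (155 - 657/133)² = (19958/133)² = 398321764/17689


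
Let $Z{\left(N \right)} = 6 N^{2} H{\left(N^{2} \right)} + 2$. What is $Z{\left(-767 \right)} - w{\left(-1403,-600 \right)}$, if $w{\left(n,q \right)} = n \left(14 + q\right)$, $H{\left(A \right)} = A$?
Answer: $2076502862970$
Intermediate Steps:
$Z{\left(N \right)} = 2 + 6 N^{4}$ ($Z{\left(N \right)} = 6 N^{2} N^{2} + 2 = 6 N^{4} + 2 = 2 + 6 N^{4}$)
$Z{\left(-767 \right)} - w{\left(-1403,-600 \right)} = \left(2 + 6 \left(-767\right)^{4}\right) - - 1403 \left(14 - 600\right) = \left(2 + 6 \cdot 346083947521\right) - \left(-1403\right) \left(-586\right) = \left(2 + 2076503685126\right) - 822158 = 2076503685128 - 822158 = 2076502862970$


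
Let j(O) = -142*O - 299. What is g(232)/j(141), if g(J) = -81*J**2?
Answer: 4359744/20321 ≈ 214.54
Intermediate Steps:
j(O) = -299 - 142*O
g(232)/j(141) = (-81*232**2)/(-299 - 142*141) = (-81*53824)/(-299 - 20022) = -4359744/(-20321) = -4359744*(-1/20321) = 4359744/20321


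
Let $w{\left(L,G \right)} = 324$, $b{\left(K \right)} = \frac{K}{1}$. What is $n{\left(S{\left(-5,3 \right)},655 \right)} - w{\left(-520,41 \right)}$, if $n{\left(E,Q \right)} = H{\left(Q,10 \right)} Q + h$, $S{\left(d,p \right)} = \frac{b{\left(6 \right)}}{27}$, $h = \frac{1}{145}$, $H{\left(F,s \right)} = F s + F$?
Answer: $\frac{684247896}{145} \approx 4.719 \cdot 10^{6}$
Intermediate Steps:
$b{\left(K \right)} = K$ ($b{\left(K \right)} = K 1 = K$)
$H{\left(F,s \right)} = F + F s$
$h = \frac{1}{145} \approx 0.0068966$
$S{\left(d,p \right)} = \frac{2}{9}$ ($S{\left(d,p \right)} = \frac{6}{27} = 6 \cdot \frac{1}{27} = \frac{2}{9}$)
$n{\left(E,Q \right)} = \frac{1}{145} + 11 Q^{2}$ ($n{\left(E,Q \right)} = Q \left(1 + 10\right) Q + \frac{1}{145} = Q 11 Q + \frac{1}{145} = 11 Q Q + \frac{1}{145} = 11 Q^{2} + \frac{1}{145} = \frac{1}{145} + 11 Q^{2}$)
$n{\left(S{\left(-5,3 \right)},655 \right)} - w{\left(-520,41 \right)} = \left(\frac{1}{145} + 11 \cdot 655^{2}\right) - 324 = \left(\frac{1}{145} + 11 \cdot 429025\right) - 324 = \left(\frac{1}{145} + 4719275\right) - 324 = \frac{684294876}{145} - 324 = \frac{684247896}{145}$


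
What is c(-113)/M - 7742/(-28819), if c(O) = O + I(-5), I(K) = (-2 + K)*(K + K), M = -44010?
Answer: 48852091/181189170 ≈ 0.26962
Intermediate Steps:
I(K) = 2*K*(-2 + K) (I(K) = (-2 + K)*(2*K) = 2*K*(-2 + K))
c(O) = 70 + O (c(O) = O + 2*(-5)*(-2 - 5) = O + 2*(-5)*(-7) = O + 70 = 70 + O)
c(-113)/M - 7742/(-28819) = (70 - 113)/(-44010) - 7742/(-28819) = -43*(-1/44010) - 7742*(-1/28819) = 43/44010 + 1106/4117 = 48852091/181189170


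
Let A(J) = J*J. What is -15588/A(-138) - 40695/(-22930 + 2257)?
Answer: 4192082/3645339 ≈ 1.1500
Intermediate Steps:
A(J) = J²
-15588/A(-138) - 40695/(-22930 + 2257) = -15588/((-138)²) - 40695/(-22930 + 2257) = -15588/19044 - 40695/(-20673) = -15588*1/19044 - 40695*(-1/20673) = -433/529 + 13565/6891 = 4192082/3645339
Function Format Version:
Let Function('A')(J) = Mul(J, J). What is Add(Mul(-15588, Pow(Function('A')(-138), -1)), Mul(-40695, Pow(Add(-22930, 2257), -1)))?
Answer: Rational(4192082, 3645339) ≈ 1.1500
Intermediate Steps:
Function('A')(J) = Pow(J, 2)
Add(Mul(-15588, Pow(Function('A')(-138), -1)), Mul(-40695, Pow(Add(-22930, 2257), -1))) = Add(Mul(-15588, Pow(Pow(-138, 2), -1)), Mul(-40695, Pow(Add(-22930, 2257), -1))) = Add(Mul(-15588, Pow(19044, -1)), Mul(-40695, Pow(-20673, -1))) = Add(Mul(-15588, Rational(1, 19044)), Mul(-40695, Rational(-1, 20673))) = Add(Rational(-433, 529), Rational(13565, 6891)) = Rational(4192082, 3645339)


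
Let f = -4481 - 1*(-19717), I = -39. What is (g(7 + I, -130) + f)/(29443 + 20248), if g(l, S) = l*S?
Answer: 19396/49691 ≈ 0.39033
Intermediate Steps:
f = 15236 (f = -4481 + 19717 = 15236)
g(l, S) = S*l
(g(7 + I, -130) + f)/(29443 + 20248) = (-130*(7 - 39) + 15236)/(29443 + 20248) = (-130*(-32) + 15236)/49691 = (4160 + 15236)*(1/49691) = 19396*(1/49691) = 19396/49691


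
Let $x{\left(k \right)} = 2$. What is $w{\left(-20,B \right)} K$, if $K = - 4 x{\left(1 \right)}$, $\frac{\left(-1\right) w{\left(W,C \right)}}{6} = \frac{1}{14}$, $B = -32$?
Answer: $\frac{24}{7} \approx 3.4286$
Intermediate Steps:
$w{\left(W,C \right)} = - \frac{3}{7}$ ($w{\left(W,C \right)} = - \frac{6}{14} = \left(-6\right) \frac{1}{14} = - \frac{3}{7}$)
$K = -8$ ($K = \left(-4\right) 2 = -8$)
$w{\left(-20,B \right)} K = \left(- \frac{3}{7}\right) \left(-8\right) = \frac{24}{7}$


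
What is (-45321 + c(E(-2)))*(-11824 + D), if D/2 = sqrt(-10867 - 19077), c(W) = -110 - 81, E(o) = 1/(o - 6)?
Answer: 538133888 - 182048*I*sqrt(7486) ≈ 5.3813e+8 - 1.5751e+7*I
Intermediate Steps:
E(o) = 1/(-6 + o)
c(W) = -191
D = 4*I*sqrt(7486) (D = 2*sqrt(-10867 - 19077) = 2*sqrt(-29944) = 2*(2*I*sqrt(7486)) = 4*I*sqrt(7486) ≈ 346.09*I)
(-45321 + c(E(-2)))*(-11824 + D) = (-45321 - 191)*(-11824 + 4*I*sqrt(7486)) = -45512*(-11824 + 4*I*sqrt(7486)) = 538133888 - 182048*I*sqrt(7486)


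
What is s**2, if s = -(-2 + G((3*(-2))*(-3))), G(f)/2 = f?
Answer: 1156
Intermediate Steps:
G(f) = 2*f
s = -34 (s = -(-2 + 2*((3*(-2))*(-3))) = -(-2 + 2*(-6*(-3))) = -(-2 + 2*18) = -(-2 + 36) = -1*34 = -34)
s**2 = (-34)**2 = 1156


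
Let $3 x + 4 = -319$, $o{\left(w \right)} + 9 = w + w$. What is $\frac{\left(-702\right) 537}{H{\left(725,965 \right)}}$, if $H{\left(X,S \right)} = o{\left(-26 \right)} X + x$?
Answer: $\frac{565461}{66499} \approx 8.5033$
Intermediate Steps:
$o{\left(w \right)} = -9 + 2 w$ ($o{\left(w \right)} = -9 + \left(w + w\right) = -9 + 2 w$)
$x = - \frac{323}{3}$ ($x = - \frac{4}{3} + \frac{1}{3} \left(-319\right) = - \frac{4}{3} - \frac{319}{3} = - \frac{323}{3} \approx -107.67$)
$H{\left(X,S \right)} = - \frac{323}{3} - 61 X$ ($H{\left(X,S \right)} = \left(-9 + 2 \left(-26\right)\right) X - \frac{323}{3} = \left(-9 - 52\right) X - \frac{323}{3} = - 61 X - \frac{323}{3} = - \frac{323}{3} - 61 X$)
$\frac{\left(-702\right) 537}{H{\left(725,965 \right)}} = \frac{\left(-702\right) 537}{- \frac{323}{3} - 44225} = - \frac{376974}{- \frac{323}{3} - 44225} = - \frac{376974}{- \frac{132998}{3}} = \left(-376974\right) \left(- \frac{3}{132998}\right) = \frac{565461}{66499}$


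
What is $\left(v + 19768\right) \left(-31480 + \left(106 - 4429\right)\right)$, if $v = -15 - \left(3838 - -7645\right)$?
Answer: $-296090810$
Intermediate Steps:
$v = -11498$ ($v = -15 - \left(3838 + 7645\right) = -15 - 11483 = -11498$)
$\left(v + 19768\right) \left(-31480 + \left(106 - 4429\right)\right) = \left(-11498 + 19768\right) \left(-31480 + \left(106 - 4429\right)\right) = 8270 \left(-31480 + \left(106 - 4429\right)\right) = 8270 \left(-31480 - 4323\right) = 8270 \left(-35803\right) = -296090810$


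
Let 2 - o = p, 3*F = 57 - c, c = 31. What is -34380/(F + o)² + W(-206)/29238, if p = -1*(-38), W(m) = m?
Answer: -1131025888/24574539 ≈ -46.024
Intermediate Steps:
p = 38
F = 26/3 (F = (57 - 1*31)/3 = (57 - 31)/3 = (⅓)*26 = 26/3 ≈ 8.6667)
o = -36 (o = 2 - 1*38 = 2 - 38 = -36)
-34380/(F + o)² + W(-206)/29238 = -34380/(26/3 - 36)² - 206/29238 = -34380/((-82/3)²) - 206*1/29238 = -34380/6724/9 - 103/14619 = -34380*9/6724 - 103/14619 = -77355/1681 - 103/14619 = -1131025888/24574539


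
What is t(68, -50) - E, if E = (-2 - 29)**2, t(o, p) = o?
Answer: -893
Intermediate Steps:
E = 961 (E = (-31)**2 = 961)
t(68, -50) - E = 68 - 1*961 = 68 - 961 = -893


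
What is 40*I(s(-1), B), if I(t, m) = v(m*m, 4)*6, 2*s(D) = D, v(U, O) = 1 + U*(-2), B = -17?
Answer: -138480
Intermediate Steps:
v(U, O) = 1 - 2*U
s(D) = D/2
I(t, m) = 6 - 12*m² (I(t, m) = (1 - 2*m*m)*6 = (1 - 2*m²)*6 = 6 - 12*m²)
40*I(s(-1), B) = 40*(6 - 12*(-17)²) = 40*(6 - 12*289) = 40*(6 - 3468) = 40*(-3462) = -138480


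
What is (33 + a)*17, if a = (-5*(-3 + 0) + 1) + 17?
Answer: 1122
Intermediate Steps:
a = 33 (a = (-5*(-3) + 1) + 17 = (15 + 1) + 17 = 16 + 17 = 33)
(33 + a)*17 = (33 + 33)*17 = 66*17 = 1122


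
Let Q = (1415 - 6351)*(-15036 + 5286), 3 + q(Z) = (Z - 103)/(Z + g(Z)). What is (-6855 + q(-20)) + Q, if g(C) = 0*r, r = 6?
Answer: 962382963/20 ≈ 4.8119e+7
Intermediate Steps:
g(C) = 0 (g(C) = 0*6 = 0)
q(Z) = -3 + (-103 + Z)/Z (q(Z) = -3 + (Z - 103)/(Z + 0) = -3 + (-103 + Z)/Z)
Q = 48126000 (Q = -4936*(-9750) = 48126000)
(-6855 + q(-20)) + Q = (-6855 + (-2 - 103/(-20))) + 48126000 = (-6855 + (-2 - 103*(-1/20))) + 48126000 = (-6855 + (-2 + 103/20)) + 48126000 = (-6855 + 63/20) + 48126000 = -137037/20 + 48126000 = 962382963/20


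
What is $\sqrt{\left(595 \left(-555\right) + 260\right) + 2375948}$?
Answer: $\sqrt{2045983} \approx 1430.4$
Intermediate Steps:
$\sqrt{\left(595 \left(-555\right) + 260\right) + 2375948} = \sqrt{\left(-330225 + 260\right) + 2375948} = \sqrt{-329965 + 2375948} = \sqrt{2045983}$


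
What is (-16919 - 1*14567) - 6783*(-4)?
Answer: -4354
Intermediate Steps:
(-16919 - 1*14567) - 6783*(-4) = (-16919 - 14567) - 1*(-27132) = -31486 + 27132 = -4354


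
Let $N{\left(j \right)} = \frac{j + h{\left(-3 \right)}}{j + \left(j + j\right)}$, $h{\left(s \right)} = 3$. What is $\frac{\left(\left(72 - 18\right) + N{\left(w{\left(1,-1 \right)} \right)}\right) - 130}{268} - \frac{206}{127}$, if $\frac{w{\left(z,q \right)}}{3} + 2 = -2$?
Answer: $- \frac{259313}{136144} \approx -1.9047$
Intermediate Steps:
$w{\left(z,q \right)} = -12$ ($w{\left(z,q \right)} = -6 + 3 \left(-2\right) = -6 - 6 = -12$)
$N{\left(j \right)} = \frac{3 + j}{3 j}$ ($N{\left(j \right)} = \frac{j + 3}{j + \left(j + j\right)} = \frac{3 + j}{j + 2 j} = \frac{3 + j}{3 j}$)
$\frac{\left(\left(72 - 18\right) + N{\left(w{\left(1,-1 \right)} \right)}\right) - 130}{268} - \frac{206}{127} = \frac{\left(\left(72 - 18\right) + \frac{3 - 12}{3 \left(-12\right)}\right) - 130}{268} - \frac{206}{127} = \left(\left(54 + \frac{1}{3} \left(- \frac{1}{12}\right) \left(-9\right)\right) - 130\right) \frac{1}{268} - \frac{206}{127} = \left(\left(54 + \frac{1}{4}\right) - 130\right) \frac{1}{268} - \frac{206}{127} = \left(\frac{217}{4} - 130\right) \frac{1}{268} - \frac{206}{127} = \left(- \frac{303}{4}\right) \frac{1}{268} - \frac{206}{127} = - \frac{303}{1072} - \frac{206}{127} = - \frac{259313}{136144}$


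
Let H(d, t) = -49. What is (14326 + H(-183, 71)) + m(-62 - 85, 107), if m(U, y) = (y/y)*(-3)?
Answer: 14274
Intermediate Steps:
m(U, y) = -3 (m(U, y) = 1*(-3) = -3)
(14326 + H(-183, 71)) + m(-62 - 85, 107) = (14326 - 49) - 3 = 14277 - 3 = 14274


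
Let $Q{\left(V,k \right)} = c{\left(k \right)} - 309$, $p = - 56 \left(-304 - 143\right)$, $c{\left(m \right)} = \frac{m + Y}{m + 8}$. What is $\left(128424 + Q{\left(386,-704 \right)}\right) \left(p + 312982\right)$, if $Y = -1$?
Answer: $\frac{5023380695405}{116} \approx 4.3305 \cdot 10^{10}$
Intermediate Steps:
$c{\left(m \right)} = \frac{-1 + m}{8 + m}$ ($c{\left(m \right)} = \frac{m - 1}{m + 8} = \frac{-1 + m}{8 + m}$)
$p = 25032$ ($p = \left(-56\right) \left(-447\right) = 25032$)
$Q{\left(V,k \right)} = -309 + \frac{-1 + k}{8 + k}$ ($Q{\left(V,k \right)} = \frac{-1 + k}{8 + k} - 309 = -309 + \frac{-1 + k}{8 + k}$)
$\left(128424 + Q{\left(386,-704 \right)}\right) \left(p + 312982\right) = \left(128424 + \frac{-2473 - -216832}{8 - 704}\right) \left(25032 + 312982\right) = \left(128424 + \frac{-2473 + 216832}{-696}\right) 338014 = \left(128424 - \frac{71453}{232}\right) 338014 = \frac{29722915}{232} \cdot 338014 = \frac{5023380695405}{116}$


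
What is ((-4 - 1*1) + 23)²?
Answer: 324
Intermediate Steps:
((-4 - 1*1) + 23)² = ((-4 - 1) + 23)² = (-5 + 23)² = 18² = 324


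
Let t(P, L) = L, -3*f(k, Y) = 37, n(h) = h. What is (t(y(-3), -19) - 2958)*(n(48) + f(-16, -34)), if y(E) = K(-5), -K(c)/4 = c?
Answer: -318539/3 ≈ -1.0618e+5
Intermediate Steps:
K(c) = -4*c
y(E) = 20 (y(E) = -4*(-5) = 20)
f(k, Y) = -37/3 (f(k, Y) = -⅓*37 = -37/3)
(t(y(-3), -19) - 2958)*(n(48) + f(-16, -34)) = (-19 - 2958)*(48 - 37/3) = -2977*107/3 = -318539/3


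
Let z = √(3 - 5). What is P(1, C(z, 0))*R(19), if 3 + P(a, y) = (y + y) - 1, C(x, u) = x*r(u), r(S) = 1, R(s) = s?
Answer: -76 + 38*I*√2 ≈ -76.0 + 53.74*I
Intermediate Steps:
z = I*√2 (z = √(-2) = I*√2 ≈ 1.4142*I)
C(x, u) = x (C(x, u) = x*1 = x)
P(a, y) = -4 + 2*y (P(a, y) = -3 + ((y + y) - 1) = -3 + (2*y - 1) = -3 + (-1 + 2*y) = -4 + 2*y)
P(1, C(z, 0))*R(19) = (-4 + 2*(I*√2))*19 = (-4 + 2*I*√2)*19 = -76 + 38*I*√2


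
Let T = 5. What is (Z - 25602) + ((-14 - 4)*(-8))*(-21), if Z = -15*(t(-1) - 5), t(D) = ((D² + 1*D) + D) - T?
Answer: -28461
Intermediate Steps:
t(D) = -5 + D² + 2*D (t(D) = ((D² + 1*D) + D) - 1*5 = ((D² + D) + D) - 5 = ((D + D²) + D) - 5 = (D² + 2*D) - 5 = -5 + D² + 2*D)
Z = 165 (Z = -15*((-5 + (-1)² + 2*(-1)) - 5) = -15*((-5 + 1 - 2) - 5) = -15*(-6 - 5) = -15*(-11) = 165)
(Z - 25602) + ((-14 - 4)*(-8))*(-21) = (165 - 25602) + ((-14 - 4)*(-8))*(-21) = -25437 - 18*(-8)*(-21) = -25437 + 144*(-21) = -25437 - 3024 = -28461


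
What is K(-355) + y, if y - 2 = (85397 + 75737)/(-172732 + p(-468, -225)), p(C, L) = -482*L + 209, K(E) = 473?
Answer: 30273541/64073 ≈ 472.49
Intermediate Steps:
p(C, L) = 209 - 482*L
y = -32988/64073 (y = 2 + (85397 + 75737)/(-172732 + (209 - 482*(-225))) = 2 + 161134/(-172732 + (209 + 108450)) = 2 + 161134/(-172732 + 108659) = 2 + 161134/(-64073) = 2 + 161134*(-1/64073) = 2 - 161134/64073 = -32988/64073 ≈ -0.51485)
K(-355) + y = 473 - 32988/64073 = 30273541/64073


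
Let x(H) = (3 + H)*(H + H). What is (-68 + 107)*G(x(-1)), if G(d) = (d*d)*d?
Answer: -2496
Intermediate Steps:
x(H) = 2*H*(3 + H) (x(H) = (3 + H)*(2*H) = 2*H*(3 + H))
G(d) = d³ (G(d) = d²*d = d³)
(-68 + 107)*G(x(-1)) = (-68 + 107)*(2*(-1)*(3 - 1))³ = 39*(2*(-1)*2)³ = 39*(-4)³ = 39*(-64) = -2496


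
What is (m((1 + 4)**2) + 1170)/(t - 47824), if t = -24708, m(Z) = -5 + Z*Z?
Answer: -895/36266 ≈ -0.024679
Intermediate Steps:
m(Z) = -5 + Z**2
(m((1 + 4)**2) + 1170)/(t - 47824) = ((-5 + ((1 + 4)**2)**2) + 1170)/(-24708 - 47824) = ((-5 + (5**2)**2) + 1170)/(-72532) = ((-5 + 25**2) + 1170)*(-1/72532) = ((-5 + 625) + 1170)*(-1/72532) = (620 + 1170)*(-1/72532) = 1790*(-1/72532) = -895/36266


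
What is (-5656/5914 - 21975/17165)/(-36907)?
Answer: 1746503/28819770659 ≈ 6.0601e-5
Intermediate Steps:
(-5656/5914 - 21975/17165)/(-36907) = (-5656*1/5914 - 21975*1/17165)*(-1/36907) = (-2828/2957 - 4395/3433)*(-1/36907) = -22704539/10151381*(-1/36907) = 1746503/28819770659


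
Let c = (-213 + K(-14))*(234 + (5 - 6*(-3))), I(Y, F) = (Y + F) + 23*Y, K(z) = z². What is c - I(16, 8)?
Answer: -4761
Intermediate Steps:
I(Y, F) = F + 24*Y (I(Y, F) = (F + Y) + 23*Y = F + 24*Y)
c = -4369 (c = (-213 + (-14)²)*(234 + (5 - 6*(-3))) = (-213 + 196)*(234 + (5 + 18)) = -17*(234 + 23) = -17*257 = -4369)
c - I(16, 8) = -4369 - (8 + 24*16) = -4369 - (8 + 384) = -4369 - 1*392 = -4369 - 392 = -4761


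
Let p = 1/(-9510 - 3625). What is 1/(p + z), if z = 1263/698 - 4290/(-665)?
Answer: 1219374590/10072652671 ≈ 0.12106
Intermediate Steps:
z = 766863/92834 (z = 1263*(1/698) - 4290*(-1/665) = 1263/698 + 858/133 = 766863/92834 ≈ 8.2606)
p = -1/13135 (p = 1/(-13135) = -1/13135 ≈ -7.6132e-5)
1/(p + z) = 1/(-1/13135 + 766863/92834) = 1/(10072652671/1219374590) = 1219374590/10072652671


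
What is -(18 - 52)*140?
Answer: 4760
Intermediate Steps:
-(18 - 52)*140 = -(-34)*140 = -1*(-4760) = 4760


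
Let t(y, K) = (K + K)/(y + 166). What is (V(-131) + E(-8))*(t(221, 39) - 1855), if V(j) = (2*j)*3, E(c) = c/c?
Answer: 187826165/129 ≈ 1.4560e+6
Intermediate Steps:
E(c) = 1
V(j) = 6*j
t(y, K) = 2*K/(166 + y) (t(y, K) = (2*K)/(166 + y) = 2*K/(166 + y))
(V(-131) + E(-8))*(t(221, 39) - 1855) = (6*(-131) + 1)*(2*39/(166 + 221) - 1855) = (-786 + 1)*(2*39/387 - 1855) = -785*(2*39*(1/387) - 1855) = -785*(26/129 - 1855) = -785*(-239269/129) = 187826165/129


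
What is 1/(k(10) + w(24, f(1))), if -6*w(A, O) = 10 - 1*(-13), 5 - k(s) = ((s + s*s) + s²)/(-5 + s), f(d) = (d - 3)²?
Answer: -6/245 ≈ -0.024490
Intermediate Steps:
f(d) = (-3 + d)²
k(s) = 5 - (s + 2*s²)/(-5 + s) (k(s) = 5 - ((s + s*s) + s²)/(-5 + s) = 5 - ((s + s²) + s²)/(-5 + s) = 5 - (s + 2*s²)/(-5 + s))
w(A, O) = -23/6 (w(A, O) = -(10 - 1*(-13))/6 = -(10 + 13)/6 = -⅙*23 = -23/6)
1/(k(10) + w(24, f(1))) = 1/((-25 - 2*10² + 4*10)/(-5 + 10) - 23/6) = 1/((-25 - 2*100 + 40)/5 - 23/6) = 1/((-25 - 200 + 40)/5 - 23/6) = 1/((⅕)*(-185) - 23/6) = 1/(-37 - 23/6) = 1/(-245/6) = -6/245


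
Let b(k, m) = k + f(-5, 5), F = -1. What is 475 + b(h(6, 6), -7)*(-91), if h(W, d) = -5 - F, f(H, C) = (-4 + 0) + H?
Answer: 1658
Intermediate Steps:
f(H, C) = -4 + H
h(W, d) = -4 (h(W, d) = -5 - 1*(-1) = -5 + 1 = -4)
b(k, m) = -9 + k (b(k, m) = k + (-4 - 5) = k - 9 = -9 + k)
475 + b(h(6, 6), -7)*(-91) = 475 + (-9 - 4)*(-91) = 475 - 13*(-91) = 475 + 1183 = 1658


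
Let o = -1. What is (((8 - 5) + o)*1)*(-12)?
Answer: -24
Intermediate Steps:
(((8 - 5) + o)*1)*(-12) = (((8 - 5) - 1)*1)*(-12) = ((3 - 1)*1)*(-12) = (2*1)*(-12) = 2*(-12) = -24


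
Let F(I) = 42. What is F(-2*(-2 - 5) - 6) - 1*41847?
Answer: -41805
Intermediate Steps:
F(-2*(-2 - 5) - 6) - 1*41847 = 42 - 1*41847 = 42 - 41847 = -41805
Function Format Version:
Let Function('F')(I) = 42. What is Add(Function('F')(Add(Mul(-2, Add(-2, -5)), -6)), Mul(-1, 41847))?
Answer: -41805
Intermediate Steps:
Add(Function('F')(Add(Mul(-2, Add(-2, -5)), -6)), Mul(-1, 41847)) = Add(42, Mul(-1, 41847)) = Add(42, -41847) = -41805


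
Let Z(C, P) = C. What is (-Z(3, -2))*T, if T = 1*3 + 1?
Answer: -12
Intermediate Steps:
T = 4 (T = 3 + 1 = 4)
(-Z(3, -2))*T = -1*3*4 = -3*4 = -12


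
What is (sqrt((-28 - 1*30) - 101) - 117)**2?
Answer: (117 - I*sqrt(159))**2 ≈ 13530.0 - 2950.6*I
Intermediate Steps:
(sqrt((-28 - 1*30) - 101) - 117)**2 = (sqrt((-28 - 30) - 101) - 117)**2 = (sqrt(-58 - 101) - 117)**2 = (sqrt(-159) - 117)**2 = (I*sqrt(159) - 117)**2 = (-117 + I*sqrt(159))**2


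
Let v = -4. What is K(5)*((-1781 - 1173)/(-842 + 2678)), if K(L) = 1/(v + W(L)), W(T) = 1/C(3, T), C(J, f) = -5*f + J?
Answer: 16247/40851 ≈ 0.39771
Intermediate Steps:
C(J, f) = J - 5*f
W(T) = 1/(3 - 5*T)
K(L) = 1/(-4 - 1/(-3 + 5*L))
K(5)*((-1781 - 1173)/(-842 + 2678)) = ((3 - 5*5)/(-11 + 20*5))*((-1781 - 1173)/(-842 + 2678)) = ((3 - 25)/(-11 + 100))*(-2954/1836) = (-22/89)*(-2954*1/1836) = ((1/89)*(-22))*(-1477/918) = -22/89*(-1477/918) = 16247/40851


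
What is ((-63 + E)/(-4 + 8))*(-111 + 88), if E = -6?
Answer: 1587/4 ≈ 396.75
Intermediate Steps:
((-63 + E)/(-4 + 8))*(-111 + 88) = ((-63 - 6)/(-4 + 8))*(-111 + 88) = -69/4*(-23) = 1587/4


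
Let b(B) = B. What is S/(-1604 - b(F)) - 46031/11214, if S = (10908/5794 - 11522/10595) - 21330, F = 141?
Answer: 4876052928532631/600627813417450 ≈ 8.1183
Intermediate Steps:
S = -654672535054/30693715 (S = (10908*(1/5794) - 11522*1/10595) - 21330 = (5454/2897 - 11522/10595) - 21330 = 24405896/30693715 - 21330 = -654672535054/30693715 ≈ -21329.)
S/(-1604 - b(F)) - 46031/11214 = -654672535054/(30693715*(-1604 - 1*141)) - 46031/11214 = -654672535054/(30693715*(-1604 - 141)) - 46031*1/11214 = -654672535054/30693715/(-1745) - 46031/11214 = -654672535054/30693715*(-1/1745) - 46031/11214 = 654672535054/53560532675 - 46031/11214 = 4876052928532631/600627813417450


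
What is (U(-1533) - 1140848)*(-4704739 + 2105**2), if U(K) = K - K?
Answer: 312266069472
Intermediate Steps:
U(K) = 0
(U(-1533) - 1140848)*(-4704739 + 2105**2) = (0 - 1140848)*(-4704739 + 2105**2) = -1140848*(-4704739 + 4431025) = -1140848*(-273714) = 312266069472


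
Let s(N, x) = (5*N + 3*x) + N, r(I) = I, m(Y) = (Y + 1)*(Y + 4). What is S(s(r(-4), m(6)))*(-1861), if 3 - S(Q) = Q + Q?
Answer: 686709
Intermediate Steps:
m(Y) = (1 + Y)*(4 + Y)
s(N, x) = 3*x + 6*N (s(N, x) = (3*x + 5*N) + N = 3*x + 6*N)
S(Q) = 3 - 2*Q (S(Q) = 3 - (Q + Q) = 3 - 2*Q)
S(s(r(-4), m(6)))*(-1861) = (3 - 2*(3*(4 + 6² + 5*6) + 6*(-4)))*(-1861) = (3 - 2*(3*(4 + 36 + 30) - 24))*(-1861) = (3 - 2*(3*70 - 24))*(-1861) = (3 - 2*(210 - 24))*(-1861) = (3 - 2*186)*(-1861) = (3 - 372)*(-1861) = -369*(-1861) = 686709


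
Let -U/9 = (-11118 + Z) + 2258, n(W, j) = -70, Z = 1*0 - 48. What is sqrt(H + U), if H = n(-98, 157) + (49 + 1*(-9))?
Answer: 19*sqrt(222) ≈ 283.09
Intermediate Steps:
Z = -48 (Z = 0 - 48 = -48)
U = 80172 (U = -9*((-11118 - 48) + 2258) = -9*(-11166 + 2258) = -9*(-8908) = 80172)
H = -30 (H = -70 + (49 + 1*(-9)) = -70 + (49 - 9) = -70 + 40 = -30)
sqrt(H + U) = sqrt(-30 + 80172) = sqrt(80142) = 19*sqrt(222)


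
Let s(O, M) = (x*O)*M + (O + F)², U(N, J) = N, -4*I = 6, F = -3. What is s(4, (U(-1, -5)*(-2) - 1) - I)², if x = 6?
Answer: 3721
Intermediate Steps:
I = -3/2 (I = -¼*6 = -3/2 ≈ -1.5000)
s(O, M) = (-3 + O)² + 6*M*O (s(O, M) = (6*O)*M + (O - 3)² = 6*M*O + (-3 + O)² = (-3 + O)² + 6*M*O)
s(4, (U(-1, -5)*(-2) - 1) - I)² = ((-3 + 4)² + 6*((-1*(-2) - 1) - 1*(-3/2))*4)² = (1² + 6*((2 - 1) + 3/2)*4)² = (1 + 6*(1 + 3/2)*4)² = (1 + 6*(5/2)*4)² = (1 + 60)² = 61² = 3721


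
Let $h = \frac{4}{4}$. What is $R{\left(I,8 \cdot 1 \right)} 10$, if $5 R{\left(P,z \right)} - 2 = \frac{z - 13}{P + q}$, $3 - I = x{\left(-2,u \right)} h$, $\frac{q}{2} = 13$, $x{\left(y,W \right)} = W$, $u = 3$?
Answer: $\frac{47}{13} \approx 3.6154$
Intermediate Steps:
$q = 26$ ($q = 2 \cdot 13 = 26$)
$h = 1$ ($h = 4 \cdot \frac{1}{4} = 1$)
$I = 0$ ($I = 3 - 3 \cdot 1 = 3 - 3 = 0$)
$R{\left(P,z \right)} = \frac{2}{5} + \frac{-13 + z}{5 \left(26 + P\right)}$ ($R{\left(P,z \right)} = \frac{2}{5} + \frac{\left(z - 13\right) \frac{1}{P + 26}}{5} = \frac{2}{5} + \frac{\left(-13 + z\right) \frac{1}{26 + P}}{5} = \frac{2}{5} + \frac{\frac{1}{26 + P} \left(-13 + z\right)}{5} = \frac{2}{5} + \frac{-13 + z}{5 \left(26 + P\right)}$)
$R{\left(I,8 \cdot 1 \right)} 10 = \frac{39 + 8 \cdot 1 + 2 \cdot 0}{5 \left(26 + 0\right)} 10 = \frac{39 + 8 + 0}{5 \cdot 26} \cdot 10 = \frac{1}{5} \cdot \frac{1}{26} \cdot 47 \cdot 10 = \frac{47}{130} \cdot 10 = \frac{47}{13}$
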